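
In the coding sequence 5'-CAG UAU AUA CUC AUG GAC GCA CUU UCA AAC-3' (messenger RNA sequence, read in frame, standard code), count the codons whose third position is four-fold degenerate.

Codon 1 CAG (Gln): third position 2-fold.
Codon 2 UAU (Tyr): third position 2-fold.
Codon 3 AUA (Ile): third position 3-fold.
Codon 4 CUC (Leu): third position 4-fold.
Codon 5 AUG (Met): third position 1-fold.
Codon 6 GAC (Asp): third position 2-fold.
Codon 7 GCA (Ala): third position 4-fold.
Codon 8 CUU (Leu): third position 4-fold.
Codon 9 UCA (Ser): third position 4-fold.
Codon 10 AAC (Asn): third position 2-fold.
Four-fold degenerate third positions: 4.

4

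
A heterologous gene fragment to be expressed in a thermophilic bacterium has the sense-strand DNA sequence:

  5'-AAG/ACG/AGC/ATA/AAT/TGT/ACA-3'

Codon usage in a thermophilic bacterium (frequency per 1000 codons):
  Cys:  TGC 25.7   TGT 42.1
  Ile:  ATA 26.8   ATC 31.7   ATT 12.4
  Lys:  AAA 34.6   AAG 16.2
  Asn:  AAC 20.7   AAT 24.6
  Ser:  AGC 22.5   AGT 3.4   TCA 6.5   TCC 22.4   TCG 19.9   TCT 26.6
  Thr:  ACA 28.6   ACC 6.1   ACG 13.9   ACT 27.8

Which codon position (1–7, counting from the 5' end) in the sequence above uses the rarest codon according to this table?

2

Codon 1 AAG (Lys): 16.2 per 1000.
Codon 2 ACG (Thr): 13.9 per 1000.
Codon 3 AGC (Ser): 22.5 per 1000.
Codon 4 ATA (Ile): 26.8 per 1000.
Codon 5 AAT (Asn): 24.6 per 1000.
Codon 6 TGT (Cys): 42.1 per 1000.
Codon 7 ACA (Thr): 28.6 per 1000.
Lowest frequency is 13.9 at codon 2.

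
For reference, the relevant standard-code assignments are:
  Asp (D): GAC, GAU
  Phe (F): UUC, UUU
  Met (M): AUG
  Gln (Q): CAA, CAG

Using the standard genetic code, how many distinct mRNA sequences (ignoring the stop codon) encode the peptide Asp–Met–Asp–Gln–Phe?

16

Asp: 2 codons.
Met: 1 codon.
Asp: 2 codons.
Gln: 2 codons.
Phe: 2 codons.
2 × 1 × 2 × 2 × 2 = 16.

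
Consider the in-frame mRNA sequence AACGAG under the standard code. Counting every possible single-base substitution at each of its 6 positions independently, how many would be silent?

Codon 1 (AAC, Asn): 1 synonymous substitution.
Codon 2 (GAG, Glu): 1 synonymous substitution.
Total: 1 + 1 = 2.

2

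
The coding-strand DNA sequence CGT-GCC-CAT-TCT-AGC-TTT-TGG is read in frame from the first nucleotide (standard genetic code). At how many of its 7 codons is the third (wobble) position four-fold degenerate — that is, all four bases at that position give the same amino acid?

3

Codon 1 CGT (Arg): third position 4-fold.
Codon 2 GCC (Ala): third position 4-fold.
Codon 3 CAT (His): third position 2-fold.
Codon 4 TCT (Ser): third position 4-fold.
Codon 5 AGC (Ser): third position 2-fold.
Codon 6 TTT (Phe): third position 2-fold.
Codon 7 TGG (Trp): third position 1-fold.
Four-fold degenerate third positions: 3.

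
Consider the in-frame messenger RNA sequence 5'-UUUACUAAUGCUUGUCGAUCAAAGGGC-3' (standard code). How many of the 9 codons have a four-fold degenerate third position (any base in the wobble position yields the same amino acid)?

5

Codon 1 UUU (Phe): third position 2-fold.
Codon 2 ACU (Thr): third position 4-fold.
Codon 3 AAU (Asn): third position 2-fold.
Codon 4 GCU (Ala): third position 4-fold.
Codon 5 UGU (Cys): third position 2-fold.
Codon 6 CGA (Arg): third position 4-fold.
Codon 7 UCA (Ser): third position 4-fold.
Codon 8 AAG (Lys): third position 2-fold.
Codon 9 GGC (Gly): third position 4-fold.
Four-fold degenerate third positions: 5.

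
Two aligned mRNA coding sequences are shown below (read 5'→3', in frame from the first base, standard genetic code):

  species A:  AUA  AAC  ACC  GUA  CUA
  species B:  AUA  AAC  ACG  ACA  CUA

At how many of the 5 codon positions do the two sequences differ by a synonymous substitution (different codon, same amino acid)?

Codon 1: AUA Ile / AUA Ile — identical.
Codon 2: AAC Asn / AAC Asn — identical.
Codon 3: ACC Thr / ACG Thr — synonymous.
Codon 4: GUA Val / ACA Thr — nonsynonymous.
Codon 5: CUA Leu / CUA Leu — identical.
Synonymous differences: 1.

1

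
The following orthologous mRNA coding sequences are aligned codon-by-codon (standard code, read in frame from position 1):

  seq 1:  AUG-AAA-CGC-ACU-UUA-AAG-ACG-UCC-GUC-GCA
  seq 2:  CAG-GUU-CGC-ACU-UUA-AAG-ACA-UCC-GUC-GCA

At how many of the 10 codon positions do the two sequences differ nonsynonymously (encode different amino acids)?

Codon 1: AUG Met / CAG Gln — nonsynonymous.
Codon 2: AAA Lys / GUU Val — nonsynonymous.
Codon 3: CGC Arg / CGC Arg — identical.
Codon 4: ACU Thr / ACU Thr — identical.
Codon 5: UUA Leu / UUA Leu — identical.
Codon 6: AAG Lys / AAG Lys — identical.
Codon 7: ACG Thr / ACA Thr — synonymous.
Codon 8: UCC Ser / UCC Ser — identical.
Codon 9: GUC Val / GUC Val — identical.
Codon 10: GCA Ala / GCA Ala — identical.
Nonsynonymous differences: 2.

2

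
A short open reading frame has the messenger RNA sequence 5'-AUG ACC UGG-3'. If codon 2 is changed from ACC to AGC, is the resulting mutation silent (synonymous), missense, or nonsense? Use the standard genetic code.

Position 5 falls in codon 2: ACC → Thr.
After the substitution the codon is AGC → Ser.
Thr ≠ Ser, so this is a missense mutation.

missense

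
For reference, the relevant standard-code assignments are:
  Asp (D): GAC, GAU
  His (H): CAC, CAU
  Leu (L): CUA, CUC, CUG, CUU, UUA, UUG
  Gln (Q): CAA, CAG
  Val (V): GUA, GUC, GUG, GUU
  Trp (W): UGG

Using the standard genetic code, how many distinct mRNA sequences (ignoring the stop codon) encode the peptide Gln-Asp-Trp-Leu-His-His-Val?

384

Gln: 2 codons.
Asp: 2 codons.
Trp: 1 codon.
Leu: 6 codons.
His: 2 codons.
His: 2 codons.
Val: 4 codons.
2 × 2 × 1 × 6 × 2 × 2 × 4 = 384.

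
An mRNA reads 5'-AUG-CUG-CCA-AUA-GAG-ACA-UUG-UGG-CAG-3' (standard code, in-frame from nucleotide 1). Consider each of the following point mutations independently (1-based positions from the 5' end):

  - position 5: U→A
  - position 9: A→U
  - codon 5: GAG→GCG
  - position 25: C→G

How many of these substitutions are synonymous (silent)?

Codon 2: CUG (Leu) → CAG (Gln) — missense.
Codon 3: CCA (Pro) → CCU (Pro) — synonymous.
Codon 5: GAG (Glu) → GCG (Ala) — missense.
Codon 9: CAG (Gln) → GAG (Glu) — missense.
Synonymous: 1 of 4.

1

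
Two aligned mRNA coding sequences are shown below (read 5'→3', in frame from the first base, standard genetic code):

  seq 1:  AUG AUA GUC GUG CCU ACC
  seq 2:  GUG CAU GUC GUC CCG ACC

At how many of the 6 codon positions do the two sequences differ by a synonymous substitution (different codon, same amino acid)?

Codon 1: AUG Met / GUG Val — nonsynonymous.
Codon 2: AUA Ile / CAU His — nonsynonymous.
Codon 3: GUC Val / GUC Val — identical.
Codon 4: GUG Val / GUC Val — synonymous.
Codon 5: CCU Pro / CCG Pro — synonymous.
Codon 6: ACC Thr / ACC Thr — identical.
Synonymous differences: 2.

2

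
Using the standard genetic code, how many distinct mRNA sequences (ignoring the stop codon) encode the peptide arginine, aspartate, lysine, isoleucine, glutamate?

144

Arg: 6 codons.
Asp: 2 codons.
Lys: 2 codons.
Ile: 3 codons.
Glu: 2 codons.
6 × 2 × 2 × 3 × 2 = 144.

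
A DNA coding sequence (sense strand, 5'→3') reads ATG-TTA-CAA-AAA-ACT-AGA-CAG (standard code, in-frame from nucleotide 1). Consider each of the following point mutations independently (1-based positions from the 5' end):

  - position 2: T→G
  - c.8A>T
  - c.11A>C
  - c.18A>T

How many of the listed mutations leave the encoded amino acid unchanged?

0

Codon 1: ATG (Met) → AGG (Arg) — missense.
Codon 3: CAA (Gln) → CTA (Leu) — missense.
Codon 4: AAA (Lys) → ACA (Thr) — missense.
Codon 6: AGA (Arg) → AGT (Ser) — missense.
Synonymous: 0 of 4.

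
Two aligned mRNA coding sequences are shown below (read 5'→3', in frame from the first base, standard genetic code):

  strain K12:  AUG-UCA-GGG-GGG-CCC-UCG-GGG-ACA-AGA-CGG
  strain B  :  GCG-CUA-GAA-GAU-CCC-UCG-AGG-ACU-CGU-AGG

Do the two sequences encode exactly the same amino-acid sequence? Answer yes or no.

Codon 1: AUG Met / GCG Ala — nonsynonymous.
Codon 2: UCA Ser / CUA Leu — nonsynonymous.
Codon 3: GGG Gly / GAA Glu — nonsynonymous.
Codon 4: GGG Gly / GAU Asp — nonsynonymous.
Codon 5: CCC Pro / CCC Pro — identical.
Codon 6: UCG Ser / UCG Ser — identical.
Codon 7: GGG Gly / AGG Arg — nonsynonymous.
Codon 8: ACA Thr / ACU Thr — synonymous.
Codon 9: AGA Arg / CGU Arg — synonymous.
Codon 10: CGG Arg / AGG Arg — synonymous.
Nonsynonymous differences: 5 → different protein.

no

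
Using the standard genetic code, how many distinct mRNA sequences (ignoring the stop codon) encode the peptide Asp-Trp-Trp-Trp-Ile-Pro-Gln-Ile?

Asp: 2 codons.
Trp: 1 codon.
Trp: 1 codon.
Trp: 1 codon.
Ile: 3 codons.
Pro: 4 codons.
Gln: 2 codons.
Ile: 3 codons.
2 × 1 × 1 × 1 × 3 × 4 × 2 × 3 = 144.

144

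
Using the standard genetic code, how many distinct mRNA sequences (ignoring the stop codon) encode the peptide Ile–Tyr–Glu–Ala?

48

Ile: 3 codons.
Tyr: 2 codons.
Glu: 2 codons.
Ala: 4 codons.
3 × 2 × 2 × 4 = 48.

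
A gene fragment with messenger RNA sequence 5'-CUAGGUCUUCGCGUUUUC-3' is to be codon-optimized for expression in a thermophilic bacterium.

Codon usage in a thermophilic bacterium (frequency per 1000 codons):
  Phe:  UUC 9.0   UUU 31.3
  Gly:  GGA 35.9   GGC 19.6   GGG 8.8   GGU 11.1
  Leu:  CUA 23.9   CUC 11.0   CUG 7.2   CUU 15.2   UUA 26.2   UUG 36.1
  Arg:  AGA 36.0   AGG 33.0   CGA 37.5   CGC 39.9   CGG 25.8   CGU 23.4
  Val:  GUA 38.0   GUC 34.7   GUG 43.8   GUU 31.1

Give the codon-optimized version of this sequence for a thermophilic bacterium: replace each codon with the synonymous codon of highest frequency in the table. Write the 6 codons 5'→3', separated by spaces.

Codon 1 (Leu): best is UUG at 36.1.
Codon 2 (Gly): best is GGA at 35.9.
Codon 3 (Leu): best is UUG at 36.1.
Codon 4 (Arg): best is CGC at 39.9.
Codon 5 (Val): best is GUG at 43.8.
Codon 6 (Phe): best is UUU at 31.3.

UUG GGA UUG CGC GUG UUU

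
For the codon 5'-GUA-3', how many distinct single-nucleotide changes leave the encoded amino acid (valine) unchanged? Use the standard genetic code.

3

Position 1: none → 0 synonymous.
Position 2: none → 0 synonymous.
Position 3: GUU, GUC, GUG → 3 synonymous.
Total: 0 + 0 + 3 = 3.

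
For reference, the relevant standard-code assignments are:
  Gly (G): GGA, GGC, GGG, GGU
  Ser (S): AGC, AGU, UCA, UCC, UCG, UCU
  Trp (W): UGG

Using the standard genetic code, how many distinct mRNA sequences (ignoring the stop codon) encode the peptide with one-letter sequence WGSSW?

144

Trp: 1 codon.
Gly: 4 codons.
Ser: 6 codons.
Ser: 6 codons.
Trp: 1 codon.
1 × 4 × 6 × 6 × 1 = 144.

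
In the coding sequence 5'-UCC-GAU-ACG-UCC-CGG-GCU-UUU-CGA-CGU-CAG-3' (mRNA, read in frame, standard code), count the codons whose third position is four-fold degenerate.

7

Codon 1 UCC (Ser): third position 4-fold.
Codon 2 GAU (Asp): third position 2-fold.
Codon 3 ACG (Thr): third position 4-fold.
Codon 4 UCC (Ser): third position 4-fold.
Codon 5 CGG (Arg): third position 4-fold.
Codon 6 GCU (Ala): third position 4-fold.
Codon 7 UUU (Phe): third position 2-fold.
Codon 8 CGA (Arg): third position 4-fold.
Codon 9 CGU (Arg): third position 4-fold.
Codon 10 CAG (Gln): third position 2-fold.
Four-fold degenerate third positions: 7.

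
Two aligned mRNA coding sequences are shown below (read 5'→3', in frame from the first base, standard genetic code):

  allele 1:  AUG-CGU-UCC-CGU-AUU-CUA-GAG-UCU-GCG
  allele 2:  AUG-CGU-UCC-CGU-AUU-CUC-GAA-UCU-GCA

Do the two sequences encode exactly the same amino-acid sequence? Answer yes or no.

yes

Codon 1: AUG Met / AUG Met — identical.
Codon 2: CGU Arg / CGU Arg — identical.
Codon 3: UCC Ser / UCC Ser — identical.
Codon 4: CGU Arg / CGU Arg — identical.
Codon 5: AUU Ile / AUU Ile — identical.
Codon 6: CUA Leu / CUC Leu — synonymous.
Codon 7: GAG Glu / GAA Glu — synonymous.
Codon 8: UCU Ser / UCU Ser — identical.
Codon 9: GCG Ala / GCA Ala — synonymous.
Nonsynonymous differences: 0 → same protein.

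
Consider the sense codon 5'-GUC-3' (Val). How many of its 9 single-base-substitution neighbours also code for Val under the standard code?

3

Position 1: none → 0 synonymous.
Position 2: none → 0 synonymous.
Position 3: GUU, GUA, GUG → 3 synonymous.
Total: 0 + 0 + 3 = 3.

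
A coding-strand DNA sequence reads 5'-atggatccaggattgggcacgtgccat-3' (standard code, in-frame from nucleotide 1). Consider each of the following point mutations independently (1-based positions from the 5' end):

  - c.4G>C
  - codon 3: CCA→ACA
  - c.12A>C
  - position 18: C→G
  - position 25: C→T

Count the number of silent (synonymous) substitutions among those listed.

Codon 2: GAT (Asp) → CAT (His) — missense.
Codon 3: CCA (Pro) → ACA (Thr) — missense.
Codon 4: GGA (Gly) → GGC (Gly) — synonymous.
Codon 6: GGC (Gly) → GGG (Gly) — synonymous.
Codon 9: CAT (His) → TAT (Tyr) — missense.
Synonymous: 2 of 5.

2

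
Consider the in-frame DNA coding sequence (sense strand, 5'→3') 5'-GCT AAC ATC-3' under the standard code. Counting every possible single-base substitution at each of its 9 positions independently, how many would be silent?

6

Codon 1 (GCT, Ala): 3 synonymous substitutions.
Codon 2 (AAC, Asn): 1 synonymous substitution.
Codon 3 (ATC, Ile): 2 synonymous substitutions.
Total: 3 + 1 + 2 = 6.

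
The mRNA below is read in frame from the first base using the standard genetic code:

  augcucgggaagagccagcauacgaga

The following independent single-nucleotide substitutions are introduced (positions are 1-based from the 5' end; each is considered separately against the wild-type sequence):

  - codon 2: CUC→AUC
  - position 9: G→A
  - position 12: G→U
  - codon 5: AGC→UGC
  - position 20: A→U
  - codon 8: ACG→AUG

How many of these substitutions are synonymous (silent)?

1

Codon 2: CUC (Leu) → AUC (Ile) — missense.
Codon 3: GGG (Gly) → GGA (Gly) — synonymous.
Codon 4: AAG (Lys) → AAU (Asn) — missense.
Codon 5: AGC (Ser) → UGC (Cys) — missense.
Codon 7: CAU (His) → CUU (Leu) — missense.
Codon 8: ACG (Thr) → AUG (Met) — missense.
Synonymous: 1 of 6.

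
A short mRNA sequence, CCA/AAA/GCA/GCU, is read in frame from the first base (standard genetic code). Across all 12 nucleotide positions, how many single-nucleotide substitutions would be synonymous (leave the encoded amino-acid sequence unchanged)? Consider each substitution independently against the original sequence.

Codon 1 (CCA, Pro): 3 synonymous substitutions.
Codon 2 (AAA, Lys): 1 synonymous substitution.
Codon 3 (GCA, Ala): 3 synonymous substitutions.
Codon 4 (GCU, Ala): 3 synonymous substitutions.
Total: 3 + 1 + 3 + 3 = 10.

10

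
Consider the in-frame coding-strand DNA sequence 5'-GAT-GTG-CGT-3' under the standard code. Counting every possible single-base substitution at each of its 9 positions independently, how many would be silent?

Codon 1 (GAT, Asp): 1 synonymous substitution.
Codon 2 (GTG, Val): 3 synonymous substitutions.
Codon 3 (CGT, Arg): 3 synonymous substitutions.
Total: 1 + 3 + 3 = 7.

7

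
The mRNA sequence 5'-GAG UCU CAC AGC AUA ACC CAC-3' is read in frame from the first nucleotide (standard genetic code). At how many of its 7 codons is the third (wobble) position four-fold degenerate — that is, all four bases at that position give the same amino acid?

Codon 1 GAG (Glu): third position 2-fold.
Codon 2 UCU (Ser): third position 4-fold.
Codon 3 CAC (His): third position 2-fold.
Codon 4 AGC (Ser): third position 2-fold.
Codon 5 AUA (Ile): third position 3-fold.
Codon 6 ACC (Thr): third position 4-fold.
Codon 7 CAC (His): third position 2-fold.
Four-fold degenerate third positions: 2.

2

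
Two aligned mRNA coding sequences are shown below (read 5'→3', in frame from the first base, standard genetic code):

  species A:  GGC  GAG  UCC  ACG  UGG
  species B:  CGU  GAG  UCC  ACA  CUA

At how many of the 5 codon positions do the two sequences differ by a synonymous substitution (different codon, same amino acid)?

1

Codon 1: GGC Gly / CGU Arg — nonsynonymous.
Codon 2: GAG Glu / GAG Glu — identical.
Codon 3: UCC Ser / UCC Ser — identical.
Codon 4: ACG Thr / ACA Thr — synonymous.
Codon 5: UGG Trp / CUA Leu — nonsynonymous.
Synonymous differences: 1.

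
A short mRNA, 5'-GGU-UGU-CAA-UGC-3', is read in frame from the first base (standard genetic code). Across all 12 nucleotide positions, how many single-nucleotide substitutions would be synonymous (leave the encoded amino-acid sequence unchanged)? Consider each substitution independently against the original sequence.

Codon 1 (GGU, Gly): 3 synonymous substitutions.
Codon 2 (UGU, Cys): 1 synonymous substitution.
Codon 3 (CAA, Gln): 1 synonymous substitution.
Codon 4 (UGC, Cys): 1 synonymous substitution.
Total: 3 + 1 + 1 + 1 = 6.

6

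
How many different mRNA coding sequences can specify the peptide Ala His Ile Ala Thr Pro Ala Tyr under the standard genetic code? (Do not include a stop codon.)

Ala: 4 codons.
His: 2 codons.
Ile: 3 codons.
Ala: 4 codons.
Thr: 4 codons.
Pro: 4 codons.
Ala: 4 codons.
Tyr: 2 codons.
4 × 2 × 3 × 4 × 4 × 4 × 4 × 2 = 12288.

12288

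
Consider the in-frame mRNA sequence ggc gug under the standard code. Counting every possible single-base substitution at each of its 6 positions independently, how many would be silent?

Codon 1 (GGC, Gly): 3 synonymous substitutions.
Codon 2 (GUG, Val): 3 synonymous substitutions.
Total: 3 + 3 = 6.

6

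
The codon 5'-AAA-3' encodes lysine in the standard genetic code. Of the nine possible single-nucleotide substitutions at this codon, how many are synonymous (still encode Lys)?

Position 1: none → 0 synonymous.
Position 2: none → 0 synonymous.
Position 3: AAG → 1 synonymous.
Total: 0 + 0 + 1 = 1.

1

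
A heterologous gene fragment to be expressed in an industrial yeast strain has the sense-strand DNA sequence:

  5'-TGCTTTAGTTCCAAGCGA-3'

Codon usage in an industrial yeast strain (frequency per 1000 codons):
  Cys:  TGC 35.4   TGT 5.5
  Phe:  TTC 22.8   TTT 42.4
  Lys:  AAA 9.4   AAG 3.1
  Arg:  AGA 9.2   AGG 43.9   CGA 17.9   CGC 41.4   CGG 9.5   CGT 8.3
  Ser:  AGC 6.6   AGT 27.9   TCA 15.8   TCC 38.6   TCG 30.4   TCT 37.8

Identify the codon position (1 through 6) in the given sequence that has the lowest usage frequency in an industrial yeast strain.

5

Codon 1 TGC (Cys): 35.4 per 1000.
Codon 2 TTT (Phe): 42.4 per 1000.
Codon 3 AGT (Ser): 27.9 per 1000.
Codon 4 TCC (Ser): 38.6 per 1000.
Codon 5 AAG (Lys): 3.1 per 1000.
Codon 6 CGA (Arg): 17.9 per 1000.
Lowest frequency is 3.1 at codon 5.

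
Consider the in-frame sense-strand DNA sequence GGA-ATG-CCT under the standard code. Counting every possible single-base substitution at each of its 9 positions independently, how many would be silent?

Codon 1 (GGA, Gly): 3 synonymous substitutions.
Codon 2 (ATG, Met): 0 synonymous substitutions.
Codon 3 (CCT, Pro): 3 synonymous substitutions.
Total: 3 + 0 + 3 = 6.

6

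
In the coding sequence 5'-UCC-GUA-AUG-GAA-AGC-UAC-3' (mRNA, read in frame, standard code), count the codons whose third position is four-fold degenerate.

2

Codon 1 UCC (Ser): third position 4-fold.
Codon 2 GUA (Val): third position 4-fold.
Codon 3 AUG (Met): third position 1-fold.
Codon 4 GAA (Glu): third position 2-fold.
Codon 5 AGC (Ser): third position 2-fold.
Codon 6 UAC (Tyr): third position 2-fold.
Four-fold degenerate third positions: 2.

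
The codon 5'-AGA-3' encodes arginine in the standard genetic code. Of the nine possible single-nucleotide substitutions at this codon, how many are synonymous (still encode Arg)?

Position 1: CGA → 1 synonymous.
Position 2: none → 0 synonymous.
Position 3: AGG → 1 synonymous.
Total: 1 + 0 + 1 = 2.

2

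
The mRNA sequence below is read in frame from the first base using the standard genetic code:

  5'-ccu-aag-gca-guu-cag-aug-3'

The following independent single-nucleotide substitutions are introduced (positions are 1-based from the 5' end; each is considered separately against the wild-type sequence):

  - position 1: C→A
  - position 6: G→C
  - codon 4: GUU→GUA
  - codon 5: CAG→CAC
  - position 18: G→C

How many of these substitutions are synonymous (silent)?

1

Codon 1: CCU (Pro) → ACU (Thr) — missense.
Codon 2: AAG (Lys) → AAC (Asn) — missense.
Codon 4: GUU (Val) → GUA (Val) — synonymous.
Codon 5: CAG (Gln) → CAC (His) — missense.
Codon 6: AUG (Met) → AUC (Ile) — missense.
Synonymous: 1 of 5.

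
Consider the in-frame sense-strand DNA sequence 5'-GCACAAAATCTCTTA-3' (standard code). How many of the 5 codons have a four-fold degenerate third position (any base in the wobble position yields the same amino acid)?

Codon 1 GCA (Ala): third position 4-fold.
Codon 2 CAA (Gln): third position 2-fold.
Codon 3 AAT (Asn): third position 2-fold.
Codon 4 CTC (Leu): third position 4-fold.
Codon 5 TTA (Leu): third position 2-fold.
Four-fold degenerate third positions: 2.

2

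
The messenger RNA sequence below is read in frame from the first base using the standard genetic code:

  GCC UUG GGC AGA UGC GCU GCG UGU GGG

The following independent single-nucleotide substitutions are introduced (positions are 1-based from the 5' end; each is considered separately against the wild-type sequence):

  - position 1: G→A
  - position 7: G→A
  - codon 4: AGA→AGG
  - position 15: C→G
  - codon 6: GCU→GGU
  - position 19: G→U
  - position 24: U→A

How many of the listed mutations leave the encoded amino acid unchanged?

1

Codon 1: GCC (Ala) → ACC (Thr) — missense.
Codon 3: GGC (Gly) → AGC (Ser) — missense.
Codon 4: AGA (Arg) → AGG (Arg) — synonymous.
Codon 5: UGC (Cys) → UGG (Trp) — missense.
Codon 6: GCU (Ala) → GGU (Gly) — missense.
Codon 7: GCG (Ala) → UCG (Ser) — missense.
Codon 8: UGU (Cys) → UGA (Stop) — nonsense.
Synonymous: 1 of 7.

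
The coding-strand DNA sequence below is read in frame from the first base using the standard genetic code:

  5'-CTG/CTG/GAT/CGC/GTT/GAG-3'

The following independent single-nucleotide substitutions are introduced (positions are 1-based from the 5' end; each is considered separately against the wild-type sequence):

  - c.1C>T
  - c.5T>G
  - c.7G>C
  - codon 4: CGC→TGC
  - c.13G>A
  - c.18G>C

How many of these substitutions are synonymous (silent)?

Codon 1: CTG (Leu) → TTG (Leu) — synonymous.
Codon 2: CTG (Leu) → CGG (Arg) — missense.
Codon 3: GAT (Asp) → CAT (His) — missense.
Codon 4: CGC (Arg) → TGC (Cys) — missense.
Codon 5: GTT (Val) → ATT (Ile) — missense.
Codon 6: GAG (Glu) → GAC (Asp) — missense.
Synonymous: 1 of 6.

1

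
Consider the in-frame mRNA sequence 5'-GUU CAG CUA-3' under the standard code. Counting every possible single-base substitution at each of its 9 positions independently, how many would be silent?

Codon 1 (GUU, Val): 3 synonymous substitutions.
Codon 2 (CAG, Gln): 1 synonymous substitution.
Codon 3 (CUA, Leu): 4 synonymous substitutions.
Total: 3 + 1 + 4 = 8.

8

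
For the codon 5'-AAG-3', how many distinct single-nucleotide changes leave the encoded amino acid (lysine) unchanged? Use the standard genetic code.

Position 1: none → 0 synonymous.
Position 2: none → 0 synonymous.
Position 3: AAA → 1 synonymous.
Total: 0 + 0 + 1 = 1.

1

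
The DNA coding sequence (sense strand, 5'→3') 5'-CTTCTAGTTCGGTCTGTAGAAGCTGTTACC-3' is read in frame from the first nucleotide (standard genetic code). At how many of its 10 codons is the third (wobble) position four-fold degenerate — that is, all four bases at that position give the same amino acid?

Codon 1 CTT (Leu): third position 4-fold.
Codon 2 CTA (Leu): third position 4-fold.
Codon 3 GTT (Val): third position 4-fold.
Codon 4 CGG (Arg): third position 4-fold.
Codon 5 TCT (Ser): third position 4-fold.
Codon 6 GTA (Val): third position 4-fold.
Codon 7 GAA (Glu): third position 2-fold.
Codon 8 GCT (Ala): third position 4-fold.
Codon 9 GTT (Val): third position 4-fold.
Codon 10 ACC (Thr): third position 4-fold.
Four-fold degenerate third positions: 9.

9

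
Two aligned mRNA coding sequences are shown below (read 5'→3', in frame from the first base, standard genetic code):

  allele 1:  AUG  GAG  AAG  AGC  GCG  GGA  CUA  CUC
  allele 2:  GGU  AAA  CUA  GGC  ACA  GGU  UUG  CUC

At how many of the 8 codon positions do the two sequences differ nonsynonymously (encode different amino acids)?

5

Codon 1: AUG Met / GGU Gly — nonsynonymous.
Codon 2: GAG Glu / AAA Lys — nonsynonymous.
Codon 3: AAG Lys / CUA Leu — nonsynonymous.
Codon 4: AGC Ser / GGC Gly — nonsynonymous.
Codon 5: GCG Ala / ACA Thr — nonsynonymous.
Codon 6: GGA Gly / GGU Gly — synonymous.
Codon 7: CUA Leu / UUG Leu — synonymous.
Codon 8: CUC Leu / CUC Leu — identical.
Nonsynonymous differences: 5.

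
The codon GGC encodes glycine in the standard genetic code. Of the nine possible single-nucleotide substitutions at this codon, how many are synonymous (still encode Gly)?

Position 1: none → 0 synonymous.
Position 2: none → 0 synonymous.
Position 3: GGT, GGA, GGG → 3 synonymous.
Total: 0 + 0 + 3 = 3.

3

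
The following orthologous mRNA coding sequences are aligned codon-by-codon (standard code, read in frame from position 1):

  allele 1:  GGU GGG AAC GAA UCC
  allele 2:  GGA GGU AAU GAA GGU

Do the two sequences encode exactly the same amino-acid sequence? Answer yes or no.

no

Codon 1: GGU Gly / GGA Gly — synonymous.
Codon 2: GGG Gly / GGU Gly — synonymous.
Codon 3: AAC Asn / AAU Asn — synonymous.
Codon 4: GAA Glu / GAA Glu — identical.
Codon 5: UCC Ser / GGU Gly — nonsynonymous.
Nonsynonymous differences: 1 → different protein.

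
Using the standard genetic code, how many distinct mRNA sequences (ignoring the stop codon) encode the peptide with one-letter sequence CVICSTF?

2304

Cys: 2 codons.
Val: 4 codons.
Ile: 3 codons.
Cys: 2 codons.
Ser: 6 codons.
Thr: 4 codons.
Phe: 2 codons.
2 × 4 × 3 × 2 × 6 × 4 × 2 = 2304.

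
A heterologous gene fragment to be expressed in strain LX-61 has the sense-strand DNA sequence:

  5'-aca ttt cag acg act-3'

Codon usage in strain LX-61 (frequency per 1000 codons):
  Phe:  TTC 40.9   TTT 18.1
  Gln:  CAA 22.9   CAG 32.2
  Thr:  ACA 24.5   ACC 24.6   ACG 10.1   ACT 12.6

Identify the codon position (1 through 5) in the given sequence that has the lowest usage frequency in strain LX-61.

4

Codon 1 ACA (Thr): 24.5 per 1000.
Codon 2 TTT (Phe): 18.1 per 1000.
Codon 3 CAG (Gln): 32.2 per 1000.
Codon 4 ACG (Thr): 10.1 per 1000.
Codon 5 ACT (Thr): 12.6 per 1000.
Lowest frequency is 10.1 at codon 4.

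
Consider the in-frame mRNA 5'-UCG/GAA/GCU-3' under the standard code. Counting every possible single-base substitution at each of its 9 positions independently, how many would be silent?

Codon 1 (UCG, Ser): 3 synonymous substitutions.
Codon 2 (GAA, Glu): 1 synonymous substitution.
Codon 3 (GCU, Ala): 3 synonymous substitutions.
Total: 3 + 1 + 3 = 7.

7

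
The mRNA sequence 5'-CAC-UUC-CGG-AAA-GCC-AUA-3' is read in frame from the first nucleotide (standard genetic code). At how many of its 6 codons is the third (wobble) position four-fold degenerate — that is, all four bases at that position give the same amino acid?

2

Codon 1 CAC (His): third position 2-fold.
Codon 2 UUC (Phe): third position 2-fold.
Codon 3 CGG (Arg): third position 4-fold.
Codon 4 AAA (Lys): third position 2-fold.
Codon 5 GCC (Ala): third position 4-fold.
Codon 6 AUA (Ile): third position 3-fold.
Four-fold degenerate third positions: 2.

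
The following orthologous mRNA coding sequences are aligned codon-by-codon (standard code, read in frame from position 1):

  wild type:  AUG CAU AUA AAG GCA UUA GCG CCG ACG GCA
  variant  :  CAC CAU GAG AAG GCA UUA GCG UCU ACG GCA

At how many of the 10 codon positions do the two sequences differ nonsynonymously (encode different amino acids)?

3

Codon 1: AUG Met / CAC His — nonsynonymous.
Codon 2: CAU His / CAU His — identical.
Codon 3: AUA Ile / GAG Glu — nonsynonymous.
Codon 4: AAG Lys / AAG Lys — identical.
Codon 5: GCA Ala / GCA Ala — identical.
Codon 6: UUA Leu / UUA Leu — identical.
Codon 7: GCG Ala / GCG Ala — identical.
Codon 8: CCG Pro / UCU Ser — nonsynonymous.
Codon 9: ACG Thr / ACG Thr — identical.
Codon 10: GCA Ala / GCA Ala — identical.
Nonsynonymous differences: 3.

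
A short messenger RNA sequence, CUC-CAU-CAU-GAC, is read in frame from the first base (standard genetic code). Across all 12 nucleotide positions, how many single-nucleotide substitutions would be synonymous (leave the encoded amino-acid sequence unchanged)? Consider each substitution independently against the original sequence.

Codon 1 (CUC, Leu): 3 synonymous substitutions.
Codon 2 (CAU, His): 1 synonymous substitution.
Codon 3 (CAU, His): 1 synonymous substitution.
Codon 4 (GAC, Asp): 1 synonymous substitution.
Total: 3 + 1 + 1 + 1 = 6.

6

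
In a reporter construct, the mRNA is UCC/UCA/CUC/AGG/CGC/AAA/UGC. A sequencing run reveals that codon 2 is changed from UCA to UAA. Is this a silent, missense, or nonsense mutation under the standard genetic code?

nonsense

Position 5 falls in codon 2: UCA → Ser.
After the substitution the codon is UAA → Stop.
The new codon is a stop codon, so this is a nonsense mutation.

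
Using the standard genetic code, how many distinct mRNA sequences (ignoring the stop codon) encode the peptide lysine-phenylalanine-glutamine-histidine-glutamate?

32

Lys: 2 codons.
Phe: 2 codons.
Gln: 2 codons.
His: 2 codons.
Glu: 2 codons.
2 × 2 × 2 × 2 × 2 = 32.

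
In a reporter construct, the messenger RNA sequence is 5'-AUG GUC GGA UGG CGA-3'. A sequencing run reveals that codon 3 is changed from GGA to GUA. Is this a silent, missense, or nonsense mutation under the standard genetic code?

Position 8 falls in codon 3: GGA → Gly.
After the substitution the codon is GUA → Val.
Gly ≠ Val, so this is a missense mutation.

missense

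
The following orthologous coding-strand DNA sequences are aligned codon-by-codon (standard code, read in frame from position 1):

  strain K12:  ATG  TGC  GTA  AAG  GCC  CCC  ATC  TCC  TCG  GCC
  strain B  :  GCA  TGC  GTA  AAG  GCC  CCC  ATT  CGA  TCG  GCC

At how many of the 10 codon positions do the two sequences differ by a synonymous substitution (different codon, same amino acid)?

1

Codon 1: ATG Met / GCA Ala — nonsynonymous.
Codon 2: TGC Cys / TGC Cys — identical.
Codon 3: GTA Val / GTA Val — identical.
Codon 4: AAG Lys / AAG Lys — identical.
Codon 5: GCC Ala / GCC Ala — identical.
Codon 6: CCC Pro / CCC Pro — identical.
Codon 7: ATC Ile / ATT Ile — synonymous.
Codon 8: TCC Ser / CGA Arg — nonsynonymous.
Codon 9: TCG Ser / TCG Ser — identical.
Codon 10: GCC Ala / GCC Ala — identical.
Synonymous differences: 1.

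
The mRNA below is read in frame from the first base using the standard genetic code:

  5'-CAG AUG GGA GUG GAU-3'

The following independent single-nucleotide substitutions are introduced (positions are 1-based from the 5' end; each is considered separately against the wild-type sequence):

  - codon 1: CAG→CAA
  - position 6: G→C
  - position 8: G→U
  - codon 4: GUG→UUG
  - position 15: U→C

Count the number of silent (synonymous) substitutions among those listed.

2

Codon 1: CAG (Gln) → CAA (Gln) — synonymous.
Codon 2: AUG (Met) → AUC (Ile) — missense.
Codon 3: GGA (Gly) → GUA (Val) — missense.
Codon 4: GUG (Val) → UUG (Leu) — missense.
Codon 5: GAU (Asp) → GAC (Asp) — synonymous.
Synonymous: 2 of 5.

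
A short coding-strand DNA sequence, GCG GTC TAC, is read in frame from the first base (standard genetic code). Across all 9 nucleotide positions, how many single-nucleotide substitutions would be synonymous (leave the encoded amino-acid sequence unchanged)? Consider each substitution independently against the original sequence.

Codon 1 (GCG, Ala): 3 synonymous substitutions.
Codon 2 (GTC, Val): 3 synonymous substitutions.
Codon 3 (TAC, Tyr): 1 synonymous substitution.
Total: 3 + 3 + 1 = 7.

7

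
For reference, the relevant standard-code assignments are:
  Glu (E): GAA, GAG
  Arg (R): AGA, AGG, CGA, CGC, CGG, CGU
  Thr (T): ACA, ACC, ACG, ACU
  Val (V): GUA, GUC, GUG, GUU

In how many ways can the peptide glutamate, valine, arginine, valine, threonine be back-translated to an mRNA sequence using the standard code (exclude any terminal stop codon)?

768

Glu: 2 codons.
Val: 4 codons.
Arg: 6 codons.
Val: 4 codons.
Thr: 4 codons.
2 × 4 × 6 × 4 × 4 = 768.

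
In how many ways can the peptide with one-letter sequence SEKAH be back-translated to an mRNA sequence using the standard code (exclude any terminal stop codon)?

Ser: 6 codons.
Glu: 2 codons.
Lys: 2 codons.
Ala: 4 codons.
His: 2 codons.
6 × 2 × 2 × 4 × 2 = 192.

192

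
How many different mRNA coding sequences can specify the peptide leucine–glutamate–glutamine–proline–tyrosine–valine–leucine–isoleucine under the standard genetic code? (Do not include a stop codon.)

Leu: 6 codons.
Glu: 2 codons.
Gln: 2 codons.
Pro: 4 codons.
Tyr: 2 codons.
Val: 4 codons.
Leu: 6 codons.
Ile: 3 codons.
6 × 2 × 2 × 4 × 2 × 4 × 6 × 3 = 13824.

13824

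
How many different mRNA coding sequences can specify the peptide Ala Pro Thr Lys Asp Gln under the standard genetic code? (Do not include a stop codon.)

Ala: 4 codons.
Pro: 4 codons.
Thr: 4 codons.
Lys: 2 codons.
Asp: 2 codons.
Gln: 2 codons.
4 × 4 × 4 × 2 × 2 × 2 = 512.

512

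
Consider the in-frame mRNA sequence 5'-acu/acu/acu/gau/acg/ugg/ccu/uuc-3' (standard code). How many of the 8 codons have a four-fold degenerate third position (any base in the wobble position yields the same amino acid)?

Codon 1 ACU (Thr): third position 4-fold.
Codon 2 ACU (Thr): third position 4-fold.
Codon 3 ACU (Thr): third position 4-fold.
Codon 4 GAU (Asp): third position 2-fold.
Codon 5 ACG (Thr): third position 4-fold.
Codon 6 UGG (Trp): third position 1-fold.
Codon 7 CCU (Pro): third position 4-fold.
Codon 8 UUC (Phe): third position 2-fold.
Four-fold degenerate third positions: 5.

5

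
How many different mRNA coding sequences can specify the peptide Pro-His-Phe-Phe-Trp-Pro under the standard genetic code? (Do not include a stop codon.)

Pro: 4 codons.
His: 2 codons.
Phe: 2 codons.
Phe: 2 codons.
Trp: 1 codon.
Pro: 4 codons.
4 × 2 × 2 × 2 × 1 × 4 = 128.

128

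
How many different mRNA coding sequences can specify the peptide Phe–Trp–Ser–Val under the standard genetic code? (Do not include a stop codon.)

Phe: 2 codons.
Trp: 1 codon.
Ser: 6 codons.
Val: 4 codons.
2 × 1 × 6 × 4 = 48.

48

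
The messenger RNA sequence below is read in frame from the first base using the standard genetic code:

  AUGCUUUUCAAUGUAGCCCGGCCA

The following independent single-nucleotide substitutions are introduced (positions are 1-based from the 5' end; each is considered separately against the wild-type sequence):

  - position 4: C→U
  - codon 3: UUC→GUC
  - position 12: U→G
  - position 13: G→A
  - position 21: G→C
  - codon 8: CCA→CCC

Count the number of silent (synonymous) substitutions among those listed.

Codon 2: CUU (Leu) → UUU (Phe) — missense.
Codon 3: UUC (Phe) → GUC (Val) — missense.
Codon 4: AAU (Asn) → AAG (Lys) — missense.
Codon 5: GUA (Val) → AUA (Ile) — missense.
Codon 7: CGG (Arg) → CGC (Arg) — synonymous.
Codon 8: CCA (Pro) → CCC (Pro) — synonymous.
Synonymous: 2 of 6.

2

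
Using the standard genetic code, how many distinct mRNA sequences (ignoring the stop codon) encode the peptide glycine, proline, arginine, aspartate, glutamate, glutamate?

768

Gly: 4 codons.
Pro: 4 codons.
Arg: 6 codons.
Asp: 2 codons.
Glu: 2 codons.
Glu: 2 codons.
4 × 4 × 6 × 2 × 2 × 2 = 768.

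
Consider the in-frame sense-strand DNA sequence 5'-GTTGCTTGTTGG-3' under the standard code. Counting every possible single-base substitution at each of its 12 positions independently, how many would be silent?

7

Codon 1 (GTT, Val): 3 synonymous substitutions.
Codon 2 (GCT, Ala): 3 synonymous substitutions.
Codon 3 (TGT, Cys): 1 synonymous substitution.
Codon 4 (TGG, Trp): 0 synonymous substitutions.
Total: 3 + 3 + 1 + 0 = 7.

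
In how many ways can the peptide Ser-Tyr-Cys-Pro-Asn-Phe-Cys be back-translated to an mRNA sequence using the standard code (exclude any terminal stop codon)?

Ser: 6 codons.
Tyr: 2 codons.
Cys: 2 codons.
Pro: 4 codons.
Asn: 2 codons.
Phe: 2 codons.
Cys: 2 codons.
6 × 2 × 2 × 4 × 2 × 2 × 2 = 768.

768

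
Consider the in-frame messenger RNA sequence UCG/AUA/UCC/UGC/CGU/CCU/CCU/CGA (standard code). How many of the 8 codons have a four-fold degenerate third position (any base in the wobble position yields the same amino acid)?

6

Codon 1 UCG (Ser): third position 4-fold.
Codon 2 AUA (Ile): third position 3-fold.
Codon 3 UCC (Ser): third position 4-fold.
Codon 4 UGC (Cys): third position 2-fold.
Codon 5 CGU (Arg): third position 4-fold.
Codon 6 CCU (Pro): third position 4-fold.
Codon 7 CCU (Pro): third position 4-fold.
Codon 8 CGA (Arg): third position 4-fold.
Four-fold degenerate third positions: 6.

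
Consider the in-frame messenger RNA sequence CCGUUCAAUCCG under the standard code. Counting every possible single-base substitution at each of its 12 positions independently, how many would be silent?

8

Codon 1 (CCG, Pro): 3 synonymous substitutions.
Codon 2 (UUC, Phe): 1 synonymous substitution.
Codon 3 (AAU, Asn): 1 synonymous substitution.
Codon 4 (CCG, Pro): 3 synonymous substitutions.
Total: 3 + 1 + 1 + 3 = 8.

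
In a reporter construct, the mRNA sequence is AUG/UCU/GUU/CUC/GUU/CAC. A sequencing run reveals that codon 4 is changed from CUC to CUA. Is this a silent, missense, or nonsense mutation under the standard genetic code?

silent

Position 12 falls in codon 4: CUC → Leu.
After the substitution the codon is CUA → Leu.
Both encode Leu, so the change is synonymous.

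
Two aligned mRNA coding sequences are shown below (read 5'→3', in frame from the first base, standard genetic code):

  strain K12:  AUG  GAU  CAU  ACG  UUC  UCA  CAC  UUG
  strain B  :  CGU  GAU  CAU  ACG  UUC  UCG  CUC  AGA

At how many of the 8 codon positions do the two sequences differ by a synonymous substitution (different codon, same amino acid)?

1

Codon 1: AUG Met / CGU Arg — nonsynonymous.
Codon 2: GAU Asp / GAU Asp — identical.
Codon 3: CAU His / CAU His — identical.
Codon 4: ACG Thr / ACG Thr — identical.
Codon 5: UUC Phe / UUC Phe — identical.
Codon 6: UCA Ser / UCG Ser — synonymous.
Codon 7: CAC His / CUC Leu — nonsynonymous.
Codon 8: UUG Leu / AGA Arg — nonsynonymous.
Synonymous differences: 1.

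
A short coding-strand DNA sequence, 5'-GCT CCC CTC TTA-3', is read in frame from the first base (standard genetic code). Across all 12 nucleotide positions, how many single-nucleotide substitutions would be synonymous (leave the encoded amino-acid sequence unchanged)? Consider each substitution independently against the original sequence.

Codon 1 (GCT, Ala): 3 synonymous substitutions.
Codon 2 (CCC, Pro): 3 synonymous substitutions.
Codon 3 (CTC, Leu): 3 synonymous substitutions.
Codon 4 (TTA, Leu): 2 synonymous substitutions.
Total: 3 + 3 + 3 + 2 = 11.

11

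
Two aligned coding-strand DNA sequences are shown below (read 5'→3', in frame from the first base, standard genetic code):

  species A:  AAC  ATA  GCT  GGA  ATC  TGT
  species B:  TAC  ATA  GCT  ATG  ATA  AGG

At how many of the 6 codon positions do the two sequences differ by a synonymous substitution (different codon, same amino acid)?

1

Codon 1: AAC Asn / TAC Tyr — nonsynonymous.
Codon 2: ATA Ile / ATA Ile — identical.
Codon 3: GCT Ala / GCT Ala — identical.
Codon 4: GGA Gly / ATG Met — nonsynonymous.
Codon 5: ATC Ile / ATA Ile — synonymous.
Codon 6: TGT Cys / AGG Arg — nonsynonymous.
Synonymous differences: 1.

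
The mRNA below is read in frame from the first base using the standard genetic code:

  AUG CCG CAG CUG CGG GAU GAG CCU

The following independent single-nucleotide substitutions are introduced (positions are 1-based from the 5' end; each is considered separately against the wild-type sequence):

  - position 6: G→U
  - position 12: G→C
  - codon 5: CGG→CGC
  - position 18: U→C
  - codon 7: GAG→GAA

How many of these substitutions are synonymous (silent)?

5

Codon 2: CCG (Pro) → CCU (Pro) — synonymous.
Codon 4: CUG (Leu) → CUC (Leu) — synonymous.
Codon 5: CGG (Arg) → CGC (Arg) — synonymous.
Codon 6: GAU (Asp) → GAC (Asp) — synonymous.
Codon 7: GAG (Glu) → GAA (Glu) — synonymous.
Synonymous: 5 of 5.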